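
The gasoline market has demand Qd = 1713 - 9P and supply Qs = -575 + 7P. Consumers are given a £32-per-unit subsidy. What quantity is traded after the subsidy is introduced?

Q' = 552

Pre-subsidy: 1713 - 9P = -575 + 7P gives P* = 143, Q* = 426.
With the rebate, buyers effectively pay Pb = Ps − 32, where Ps is the price sellers receive.
Demand in terms of Ps becomes Qd = 1713 − 9(Ps − 32) = 2001 - 9Ps. Setting this equal to supply: 2001 - 9Ps = -575 + 7Ps, so Ps = 161.
Buyers pay Pb = 161 − 32 = 129; Q' = -575 + 7·161 = 552.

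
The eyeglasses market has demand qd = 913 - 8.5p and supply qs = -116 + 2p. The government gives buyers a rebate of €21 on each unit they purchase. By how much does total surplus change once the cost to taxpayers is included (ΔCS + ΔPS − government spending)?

Net change in total surplus = -€357

Pre-subsidy: 913 - 8.5p = -116 + 2p gives p* = 98, q* = 80.
With the rebate, buyers effectively pay pb = ps − 21, where ps is the price sellers receive.
Demand in terms of ps becomes qd = 913 − 8.5(ps − 21) = 1091.5 - 8.5ps. Setting this equal to supply: 1091.5 - 8.5ps = -116 + 2ps, so ps = 115.
Buyers pay pb = 115 − 21 = 94; q' = -116 + 2·115 = 114.
ΔCS = ½(80 + 114)(98 − 94) = 388; ΔPS = ½(80 + 114)(115 − 98) = 1649.
Government spending = 21 × 114 = 2394.
Net change = 388 + 1649 − 2394 = -357. The loss equals the DWL triangle ½·21·34.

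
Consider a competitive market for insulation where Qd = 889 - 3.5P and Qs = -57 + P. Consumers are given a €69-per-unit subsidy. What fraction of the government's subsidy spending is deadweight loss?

Pre-subsidy: 889 - 3.5P = -57 + P gives P* = 1892/9, Q* = 1379/9.
With the rebate, buyers effectively pay Pb = Ps − 69, where Ps is the price sellers receive.
Demand in terms of Ps becomes Qd = 889 − 3.5(Ps − 69) = 1130.5 - 3.5Ps. Setting this equal to supply: 1130.5 - 3.5Ps = -57 + Ps, so Ps = 2375/9.
Buyers pay Pb = 2375/9 − 69 = 1754/9; Q' = -57 + 1·(2375/9) = 1862/9.
ΔCS = ½(1379/9 + 1862/9)(1892/9 − 1754/9) = 74543/27; ΔPS = ½(1379/9 + 1862/9)(2375/9 − 1892/9) = 521801/54.
Government spending = 69 × 1862/9 = 42826/3.
DWL = ½ × 69 × (1862/9 − 1379/9) = 1851.5; fraction = 1851.5 / (42826/3) = 69/532.

DWL / government spending = 69/532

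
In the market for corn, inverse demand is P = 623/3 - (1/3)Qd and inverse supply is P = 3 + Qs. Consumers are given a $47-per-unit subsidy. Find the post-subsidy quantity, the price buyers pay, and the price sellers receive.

Q' = 188.75; buyers pay $144.75; sellers receive $191.75

Pre-subsidy: 623/3 - (1/3)Q = 3 + Q gives Q* = 153.5 and P* = 156.5.
With the rebate, buyers effectively pay Pb = Ps − 47, where Ps is the price sellers receive.
On the curves, Pb = 623/3 - (1/3)Q and Ps = 3 + Q; the wedge Ps − Pb = 47 gives 3 + Q − (623/3 - (1/3)Q) = 47, so Q' = 188.75.
Then Pb = 623/3 − (1/3)·188.75 = 144.75 and Ps = 3 + 1·188.75 = 191.75.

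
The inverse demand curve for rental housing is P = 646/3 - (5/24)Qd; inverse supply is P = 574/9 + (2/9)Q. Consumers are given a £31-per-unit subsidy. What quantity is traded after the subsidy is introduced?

Pre-subsidy: 646/3 - (5/24)Q = 574/9 + (2/9)Q gives Q* = 352 and P* = 142.
With the rebate, buyers effectively pay Pb = Ps − 31, where Ps is the price sellers receive.
On the curves, Pb = 646/3 - (5/24)Q and Ps = 574/9 + (2/9)Q; the wedge Ps − Pb = 31 gives 574/9 + (2/9)Q − (646/3 - (5/24)Q) = 31, so Q' = 424.
Then Pb = 646/3 − (5/24)·424 = 127 and Ps = 574/9 + (2/9)·424 = 158.

Q' = 424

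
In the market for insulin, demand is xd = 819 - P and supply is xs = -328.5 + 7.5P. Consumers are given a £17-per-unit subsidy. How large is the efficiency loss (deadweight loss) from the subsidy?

Pre-subsidy: 819 - P = -328.5 + 7.5P gives P* = 135, x* = 684.
With the rebate, buyers effectively pay Pb = Ps − 17, where Ps is the price sellers receive.
Demand in terms of Ps becomes xd = 819 − 1(Ps − 17) = 836 - Ps. Setting this equal to supply: 836 - Ps = -328.5 + 7.5Ps, so Ps = 137.
Buyers pay Pb = 137 − 17 = 120; x' = -328.5 + 7.5·137 = 699.
The subsidy expands output by 699 − 684 = 15 past the efficient level; on those units the gap between marginal cost and willingness to pay runs from 0 up to 17.
DWL = ½ × 17 × 15 = 127.5.

Deadweight loss = £127.5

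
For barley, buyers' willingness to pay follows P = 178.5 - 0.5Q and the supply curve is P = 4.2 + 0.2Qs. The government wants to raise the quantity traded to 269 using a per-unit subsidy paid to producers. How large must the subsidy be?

Required subsidy s = 14 per unit

At Q = 269, from the demand curve buyers pay Pb = 178.5 − 0.5·269 = 44; from the supply curve sellers need Ps = 4.2 + 0.2·269 = 58.
The subsidy must fill the gap: s = Ps − Pb = 58 − 44 = 14.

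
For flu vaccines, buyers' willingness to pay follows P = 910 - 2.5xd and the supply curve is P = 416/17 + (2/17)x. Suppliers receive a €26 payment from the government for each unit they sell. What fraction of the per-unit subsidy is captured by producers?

Pre-subsidy: 910 - 2.5x = 416/17 + (2/17)x gives x* = 30108/89 and P* = 5720/89.
With the subsidy, sellers receive Ps = Pb + 26 for each unit, where Pb is the price buyers pay.
On the curves, Pb = 910 - 2.5x and Ps = 416/17 + (2/17)x; the wedge Ps − Pb = 26 gives 416/17 + (2/17)x − (910 - 2.5x) = 26, so x' = 30992/89.
Then Pb = 910 − 2.5·(30992/89) = 3510/89 and Ps = 416/17 + (2/17)·(30992/89) = 5824/89.
Buyers' price falls by P* − Pb = 5720/89 − 3510/89 = 2210/89; sellers' price rises by Ps − P* = 5824/89 − 5720/89 = 104/89.
So producers capture (104/89)/26 = 4/89 of each unit of subsidy.

Producer share = 4/89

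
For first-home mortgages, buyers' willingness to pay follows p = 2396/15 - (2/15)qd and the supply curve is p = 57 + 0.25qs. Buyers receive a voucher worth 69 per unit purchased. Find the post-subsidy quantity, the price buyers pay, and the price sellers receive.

Pre-subsidy: 2396/15 - (2/15)q = 57 + 0.25q gives q* = 268 and p* = 124.
With the rebate, buyers effectively pay pb = ps − 69, where ps is the price sellers receive.
On the curves, pb = 2396/15 - (2/15)q and ps = 57 + 0.25q; the wedge ps − pb = 69 gives 57 + 0.25q − (2396/15 - (2/15)q) = 69, so q' = 448.
Then pb = 2396/15 − (2/15)·448 = 100 and ps = 57 + 0.25·448 = 169.

q' = 448; buyers pay 100; sellers receive 169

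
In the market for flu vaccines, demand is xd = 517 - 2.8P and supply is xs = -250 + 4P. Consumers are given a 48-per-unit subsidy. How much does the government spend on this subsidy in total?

Pre-subsidy: 517 - 2.8P = -250 + 4P gives P* = 3835/34, x* = 3420/17.
With the rebate, buyers effectively pay Pb = Ps − 48, where Ps is the price sellers receive.
Demand in terms of Ps becomes xd = 517 − 2.8(Ps − 48) = 651.4 - 2.8Ps. Setting this equal to supply: 651.4 - 2.8Ps = -250 + 4Ps, so Ps = 4507/34.
Buyers pay Pb = 4507/34 − 48 = 2875/34; x' = -250 + 4·(4507/34) = 4764/17.
Government outlay = subsidy × quantity = 48 × 4764/17 = 228672/17.

Government cost = 228672/17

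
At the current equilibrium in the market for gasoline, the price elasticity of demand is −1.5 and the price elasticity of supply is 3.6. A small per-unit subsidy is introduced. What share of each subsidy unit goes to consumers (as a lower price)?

Consumer share = 12/17

For a small subsidy around the equilibrium, the benefit split depends on the relative slopes, which at a point are proportional to the elasticities.
Buyer share = εs/(εs + |εd|) = 3.6/(3.6 + 1.5) = 12/17; seller share = |εd|/(εs + |εd|) = 5/17.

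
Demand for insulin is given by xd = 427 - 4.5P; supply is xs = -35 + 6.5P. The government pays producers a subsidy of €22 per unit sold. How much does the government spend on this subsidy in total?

Pre-subsidy: 427 - 4.5P = -35 + 6.5P gives P* = 42, x* = 238.
With the subsidy, sellers receive Ps = Pb + 22 for each unit, where Pb is the price buyers pay.
Supply in terms of Pb becomes xs = -35 + 6.5(Pb + 22) = 108 + 6.5Pb. Setting this equal to demand: 427 - 4.5Pb = 108 + 6.5Pb, so Pb = 29.
Sellers receive Ps = 29 + 22 = 51; x' = 427 − 4.5·29 = 296.5.
Government outlay = subsidy × quantity = 22 × 296.5 = 6523.

Government cost = €6523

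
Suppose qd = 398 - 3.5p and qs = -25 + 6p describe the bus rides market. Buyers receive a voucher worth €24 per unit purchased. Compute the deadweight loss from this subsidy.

Pre-subsidy: 398 - 3.5p = -25 + 6p gives p* = 846/19, q* = 4601/19.
With the rebate, buyers effectively pay pb = ps − 24, where ps is the price sellers receive.
Demand in terms of ps becomes qd = 398 − 3.5(ps − 24) = 482 - 3.5ps. Setting this equal to supply: 482 - 3.5ps = -25 + 6ps, so ps = 1014/19.
Buyers pay pb = 1014/19 − 24 = 558/19; q' = -25 + 6·(1014/19) = 5609/19.
The subsidy expands output by 5609/19 − 4601/19 = 1008/19 past the efficient level; on those units the gap between marginal cost and willingness to pay runs from 0 up to 24.
DWL = ½ × 24 × 1008/19 = 12096/19.

Deadweight loss = 12096/19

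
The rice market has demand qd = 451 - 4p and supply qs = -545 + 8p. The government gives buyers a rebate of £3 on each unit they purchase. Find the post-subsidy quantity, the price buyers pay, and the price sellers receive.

q' = 127; buyers pay £81; sellers receive £84

Pre-subsidy: 451 - 4p = -545 + 8p gives p* = 83, q* = 119.
With the rebate, buyers effectively pay pb = ps − 3, where ps is the price sellers receive.
Demand in terms of ps becomes qd = 451 − 4(ps − 3) = 463 - 4ps. Setting this equal to supply: 463 - 4ps = -545 + 8ps, so ps = 84.
Buyers pay pb = 84 − 3 = 81; q' = -545 + 8·84 = 127.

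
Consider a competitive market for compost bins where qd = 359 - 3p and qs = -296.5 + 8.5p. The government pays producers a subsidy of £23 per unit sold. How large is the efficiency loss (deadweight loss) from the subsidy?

Pre-subsidy: 359 - 3p = -296.5 + 8.5p gives p* = 57, q* = 188.
With the subsidy, sellers receive ps = pb + 23 for each unit, where pb is the price buyers pay.
Supply in terms of pb becomes qs = -296.5 + 8.5(pb + 23) = -101 + 8.5pb. Setting this equal to demand: 359 - 3pb = -101 + 8.5pb, so pb = 40.
Sellers receive ps = 40 + 23 = 63; q' = 359 − 3·40 = 239.
The subsidy expands output by 239 − 188 = 51 past the efficient level; on those units the gap between marginal cost and willingness to pay runs from 0 up to 23.
DWL = ½ × 23 × 51 = 586.5.

Deadweight loss = £586.5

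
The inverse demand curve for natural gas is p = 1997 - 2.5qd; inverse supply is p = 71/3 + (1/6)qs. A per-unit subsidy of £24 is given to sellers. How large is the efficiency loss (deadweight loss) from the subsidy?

Pre-subsidy: 1997 - 2.5q = 71/3 + (1/6)q gives q* = 740 and p* = 147.
With the subsidy, sellers receive ps = pb + 24 for each unit, where pb is the price buyers pay.
On the curves, pb = 1997 - 2.5q and ps = 71/3 + (1/6)q; the wedge ps − pb = 24 gives 71/3 + (1/6)q − (1997 - 2.5q) = 24, so q' = 749.
Then pb = 1997 − 2.5·749 = 124.5 and ps = 71/3 + (1/6)·749 = 148.5.
The subsidy expands output by 749 − 740 = 9 past the efficient level; on those units the gap between marginal cost and willingness to pay runs from 0 up to 24.
DWL = ½ × 24 × 9 = 108.

Deadweight loss = £108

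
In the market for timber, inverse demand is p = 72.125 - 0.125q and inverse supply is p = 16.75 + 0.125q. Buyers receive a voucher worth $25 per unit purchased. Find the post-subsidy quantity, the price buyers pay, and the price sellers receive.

q' = 321.5; buyers pay $31.9375; sellers receive $56.9375

Pre-subsidy: 72.125 - 0.125q = 16.75 + 0.125q gives q* = 221.5 and p* = 44.4375.
With the rebate, buyers effectively pay pb = ps − 25, where ps is the price sellers receive.
On the curves, pb = 72.125 - 0.125q and ps = 16.75 + 0.125q; the wedge ps − pb = 25 gives 16.75 + 0.125q − (72.125 - 0.125q) = 25, so q' = 321.5.
Then pb = 72.125 − 0.125·321.5 = 31.9375 and ps = 16.75 + 0.125·321.5 = 56.9375.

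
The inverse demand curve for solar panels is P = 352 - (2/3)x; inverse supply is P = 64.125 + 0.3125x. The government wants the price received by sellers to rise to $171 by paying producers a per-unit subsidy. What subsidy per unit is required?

At a seller price of 171, quantity supplied is -205.2 + 3.2·171 = 342.
Buyers absorb 342 only when they pay Pb = 352 − (2/3)·342 = 124.
s = Ps − Pb = 171 − 124 = 47.

Required subsidy s = $47 per unit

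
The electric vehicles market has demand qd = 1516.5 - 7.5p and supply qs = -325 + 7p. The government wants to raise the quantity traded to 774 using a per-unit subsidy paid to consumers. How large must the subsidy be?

Required subsidy s = 58 per unit

At q = 774, invert demand for the buyer price: pb = (1516.5 − 774)/7.5 = 99; invert supply for the seller price: ps = (774 − (-325))/7 = 157.
The subsidy must fill the gap: s = ps − pb = 157 − 99 = 58.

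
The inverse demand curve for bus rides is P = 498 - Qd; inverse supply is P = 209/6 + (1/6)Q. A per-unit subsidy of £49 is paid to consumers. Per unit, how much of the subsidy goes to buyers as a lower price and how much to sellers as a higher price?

Pre-subsidy: 498 - Q = 209/6 + (1/6)Q gives Q* = 397 and P* = 101.
With the rebate, buyers effectively pay Pb = Ps − 49, where Ps is the price sellers receive.
On the curves, Pb = 498 - Q and Ps = 209/6 + (1/6)Q; the wedge Ps − Pb = 49 gives 209/6 + (1/6)Q − (498 - Q) = 49, so Q' = 439.
Then Pb = 498 − 1·439 = 59 and Ps = 209/6 + (1/6)·439 = 108.
Buyers' price falls by P* − Pb = 101 − 59 = 42; sellers' price rises by Ps − P* = 108 − 101 = 7.

Buyers gain £42 per unit; sellers gain £7 per unit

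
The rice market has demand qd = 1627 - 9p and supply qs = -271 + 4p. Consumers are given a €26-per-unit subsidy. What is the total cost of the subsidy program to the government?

Pre-subsidy: 1627 - 9p = -271 + 4p gives p* = 146, q* = 313.
With the rebate, buyers effectively pay pb = ps − 26, where ps is the price sellers receive.
Demand in terms of ps becomes qd = 1627 − 9(ps − 26) = 1861 - 9ps. Setting this equal to supply: 1861 - 9ps = -271 + 4ps, so ps = 164.
Buyers pay pb = 164 − 26 = 138; q' = -271 + 4·164 = 385.
Government outlay = subsidy × quantity = 26 × 385 = 10010.

Government cost = €10010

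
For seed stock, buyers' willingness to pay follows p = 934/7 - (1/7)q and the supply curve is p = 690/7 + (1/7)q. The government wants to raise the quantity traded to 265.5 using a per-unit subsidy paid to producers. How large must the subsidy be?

At q = 265.5, from the demand curve buyers pay pb = 934/7 − (1/7)·265.5 = 95.5; from the supply curve sellers need ps = 690/7 + (1/7)·265.5 = 136.5.
The subsidy must fill the gap: s = ps − pb = 136.5 − 95.5 = 41.

Required subsidy s = 41 per unit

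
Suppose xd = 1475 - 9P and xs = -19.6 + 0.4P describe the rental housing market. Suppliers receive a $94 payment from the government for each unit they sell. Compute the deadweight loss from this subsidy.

Pre-subsidy: 1475 - 9P = -19.6 + 0.4P gives P* = 159, x* = 44.
With the subsidy, sellers receive Ps = Pb + 94 for each unit, where Pb is the price buyers pay.
Supply in terms of Pb becomes xs = -19.6 + 0.4(Pb + 94) = 18 + 0.4Pb. Setting this equal to demand: 1475 - 9Pb = 18 + 0.4Pb, so Pb = 155.
Sellers receive Ps = 155 + 94 = 249; x' = 1475 − 9·155 = 80.
The subsidy expands output by 80 − 44 = 36 past the efficient level; on those units the gap between marginal cost and willingness to pay runs from 0 up to 94.
DWL = ½ × 94 × 36 = 1692.

Deadweight loss = $1692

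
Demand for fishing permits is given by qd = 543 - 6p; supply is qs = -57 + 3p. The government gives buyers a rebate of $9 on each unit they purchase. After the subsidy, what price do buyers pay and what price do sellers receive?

Buyers pay 191/3; sellers receive 218/3

Pre-subsidy: 543 - 6p = -57 + 3p gives p* = 200/3, q* = 143.
With the rebate, buyers effectively pay pb = ps − 9, where ps is the price sellers receive.
Demand in terms of ps becomes qd = 543 − 6(ps − 9) = 597 - 6ps. Setting this equal to supply: 597 - 6ps = -57 + 3ps, so ps = 218/3.
Buyers pay pb = 218/3 − 9 = 191/3; q' = -57 + 3·(218/3) = 161.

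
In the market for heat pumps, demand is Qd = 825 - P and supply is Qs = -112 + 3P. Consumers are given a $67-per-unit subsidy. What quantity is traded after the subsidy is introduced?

Q' = 641

Pre-subsidy: 825 - P = -112 + 3P gives P* = 234.25, Q* = 590.75.
With the rebate, buyers effectively pay Pb = Ps − 67, where Ps is the price sellers receive.
Demand in terms of Ps becomes Qd = 825 − 1(Ps − 67) = 892 - Ps. Setting this equal to supply: 892 - Ps = -112 + 3Ps, so Ps = 251.
Buyers pay Pb = 251 − 67 = 184; Q' = -112 + 3·251 = 641.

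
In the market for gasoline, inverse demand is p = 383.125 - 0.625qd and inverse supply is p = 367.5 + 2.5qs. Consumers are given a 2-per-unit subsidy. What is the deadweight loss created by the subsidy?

Deadweight loss = 0.64

Pre-subsidy: 383.125 - 0.625q = 367.5 + 2.5q gives q* = 5 and p* = 380.
With the rebate, buyers effectively pay pb = ps − 2, where ps is the price sellers receive.
On the curves, pb = 383.125 - 0.625q and ps = 367.5 + 2.5q; the wedge ps − pb = 2 gives 367.5 + 2.5q − (383.125 - 0.625q) = 2, so q' = 5.64.
Then pb = 383.125 − 0.625·5.64 = 379.6 and ps = 367.5 + 2.5·5.64 = 381.6.
The subsidy expands output by 5.64 − 5 = 0.64 past the efficient level; on those units the gap between marginal cost and willingness to pay runs from 0 up to 2.
DWL = ½ × 2 × 0.64 = 0.64.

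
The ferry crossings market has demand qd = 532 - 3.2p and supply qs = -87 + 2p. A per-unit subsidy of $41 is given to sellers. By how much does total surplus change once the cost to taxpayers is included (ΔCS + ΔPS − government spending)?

Net change in total surplus = -13448/13

Pre-subsidy: 532 - 3.2p = -87 + 2p gives p* = 3095/26, q* = 1964/13.
With the subsidy, sellers receive ps = pb + 41 for each unit, where pb is the price buyers pay.
Supply in terms of pb becomes qs = -87 + 2(pb + 41) = -5 + 2pb. Setting this equal to demand: 532 - 3.2pb = -5 + 2pb, so pb = 2685/26.
Sellers receive ps = 2685/26 + 41 = 3751/26; q' = 532 − 3.2·(2685/26) = 2620/13.
ΔCS = ½(1964/13 + 2620/13)(3095/26 − 2685/26) = 469860/169; ΔPS = ½(1964/13 + 2620/13)(3751/26 − 3095/26) = 751776/169.
Government spending = 41 × 2620/13 = 107420/13.
Net change = 469860/169 + 751776/169 − 107420/13 = -13448/13. The loss equals the DWL triangle ½·41·656/13.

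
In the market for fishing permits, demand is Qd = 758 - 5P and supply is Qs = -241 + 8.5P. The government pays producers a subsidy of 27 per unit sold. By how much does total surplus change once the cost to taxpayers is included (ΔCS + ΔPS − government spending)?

Pre-subsidy: 758 - 5P = -241 + 8.5P gives P* = 74, Q* = 388.
With the subsidy, sellers receive Ps = Pb + 27 for each unit, where Pb is the price buyers pay.
Supply in terms of Pb becomes Qs = -241 + 8.5(Pb + 27) = -11.5 + 8.5Pb. Setting this equal to demand: 758 - 5Pb = -11.5 + 8.5Pb, so Pb = 57.
Sellers receive Ps = 57 + 27 = 84; Q' = 758 − 5·57 = 473.
ΔCS = ½(388 + 473)(74 − 57) = 7318.5; ΔPS = ½(388 + 473)(84 − 74) = 4305.
Government spending = 27 × 473 = 12771.
Net change = 7318.5 + 4305 − 12771 = -1147.5. The loss equals the DWL triangle ½·27·85.

Net change in total surplus = -1147.5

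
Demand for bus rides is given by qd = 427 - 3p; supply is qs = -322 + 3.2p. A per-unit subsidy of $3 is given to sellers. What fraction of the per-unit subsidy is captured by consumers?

Consumer share = 16/31

Pre-subsidy: 427 - 3p = -322 + 3.2p gives p* = 3745/31, q* = 2002/31.
With the subsidy, sellers receive ps = pb + 3 for each unit, where pb is the price buyers pay.
Supply in terms of pb becomes qs = -322 + 3.2(pb + 3) = -312.4 + 3.2pb. Setting this equal to demand: 427 - 3pb = -312.4 + 3.2pb, so pb = 3697/31.
Sellers receive ps = 3697/31 + 3 = 3790/31; q' = 427 − 3·(3697/31) = 2146/31.
Buyers' price falls by p* − pb = 3745/31 − 3697/31 = 48/31; sellers' price rises by ps − p* = 3790/31 − 3745/31 = 45/31.
So consumers capture (48/31)/3 = 16/31 of each unit of subsidy.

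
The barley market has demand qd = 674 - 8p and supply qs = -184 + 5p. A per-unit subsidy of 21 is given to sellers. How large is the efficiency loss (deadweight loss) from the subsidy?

Deadweight loss = 8820/13

Pre-subsidy: 674 - 8p = -184 + 5p gives p* = 66, q* = 146.
With the subsidy, sellers receive ps = pb + 21 for each unit, where pb is the price buyers pay.
Supply in terms of pb becomes qs = -184 + 5(pb + 21) = -79 + 5pb. Setting this equal to demand: 674 - 8pb = -79 + 5pb, so pb = 753/13.
Sellers receive ps = 753/13 + 21 = 1026/13; q' = 674 − 8·(753/13) = 2738/13.
The subsidy expands output by 2738/13 − 146 = 840/13 past the efficient level; on those units the gap between marginal cost and willingness to pay runs from 0 up to 21.
DWL = ½ × 21 × 840/13 = 8820/13.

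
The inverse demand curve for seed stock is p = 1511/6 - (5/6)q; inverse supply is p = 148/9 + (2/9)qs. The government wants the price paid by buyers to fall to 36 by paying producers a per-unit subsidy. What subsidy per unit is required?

Required subsidy s = 38 per unit

At a buyer price of 36, quantity demanded is 302.2 − 1.2·36 = 259.
Sellers supply 259 only when they receive ps = 148/9 + (2/9)·259 = 74.
s = ps − pb = 74 − 36 = 38.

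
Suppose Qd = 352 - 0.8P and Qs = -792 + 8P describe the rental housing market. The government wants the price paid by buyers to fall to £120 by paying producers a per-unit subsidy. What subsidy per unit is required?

At a buyer price of 120, quantity demanded is 352 − 0.8·120 = 256.
Sellers supply 256 only when they receive Ps with -792 + 8·Ps = 256, i.e. Ps = 131.
s = Ps − Pb = 131 − 120 = 11.

Required subsidy s = £11 per unit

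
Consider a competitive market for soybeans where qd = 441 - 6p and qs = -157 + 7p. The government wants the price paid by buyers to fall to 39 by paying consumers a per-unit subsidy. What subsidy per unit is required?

Required subsidy s = 13 per unit

At a buyer price of 39, quantity demanded is 441 − 6·39 = 207.
Sellers supply 207 only when they receive ps with -157 + 7·ps = 207, i.e. ps = 52.
s = ps − pb = 52 − 39 = 13.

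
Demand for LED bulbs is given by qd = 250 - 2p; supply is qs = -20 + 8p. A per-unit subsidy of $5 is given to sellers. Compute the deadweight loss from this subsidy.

Deadweight loss = $20

Pre-subsidy: 250 - 2p = -20 + 8p gives p* = 27, q* = 196.
With the subsidy, sellers receive ps = pb + 5 for each unit, where pb is the price buyers pay.
Supply in terms of pb becomes qs = -20 + 8(pb + 5) = 20 + 8pb. Setting this equal to demand: 250 - 2pb = 20 + 8pb, so pb = 23.
Sellers receive ps = 23 + 5 = 28; q' = 250 − 2·23 = 204.
The subsidy expands output by 204 − 196 = 8 past the efficient level; on those units the gap between marginal cost and willingness to pay runs from 0 up to 5.
DWL = ½ × 5 × 8 = 20.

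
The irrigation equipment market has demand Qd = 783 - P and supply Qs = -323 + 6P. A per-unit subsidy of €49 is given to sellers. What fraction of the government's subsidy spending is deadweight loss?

Pre-subsidy: 783 - P = -323 + 6P gives P* = 158, Q* = 625.
With the subsidy, sellers receive Ps = Pb + 49 for each unit, where Pb is the price buyers pay.
Supply in terms of Pb becomes Qs = -323 + 6(Pb + 49) = -29 + 6Pb. Setting this equal to demand: 783 - Pb = -29 + 6Pb, so Pb = 116.
Sellers receive Ps = 116 + 49 = 165; Q' = 783 − 1·116 = 667.
ΔCS = ½(625 + 667)(158 − 116) = 27132; ΔPS = ½(625 + 667)(165 − 158) = 4522.
Government spending = 49 × 667 = 32683.
DWL = ½ × 49 × (667 − 625) = 1029; fraction = 1029 / 32683 = 21/667.

DWL / government spending = 21/667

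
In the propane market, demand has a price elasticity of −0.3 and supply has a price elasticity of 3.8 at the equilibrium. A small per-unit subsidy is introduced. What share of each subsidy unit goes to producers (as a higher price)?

For a small subsidy around the equilibrium, the benefit split depends on the relative slopes, which at a point are proportional to the elasticities.
Buyer share = εs/(εs + |εd|) = 3.8/(3.8 + 0.3) = 38/41; seller share = |εd|/(εs + |εd|) = 3/41.
So producers capture 3/41 of the subsidy.

Producer share = 3/41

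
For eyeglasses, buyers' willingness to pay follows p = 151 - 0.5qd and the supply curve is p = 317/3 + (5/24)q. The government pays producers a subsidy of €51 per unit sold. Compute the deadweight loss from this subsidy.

Pre-subsidy: 151 - 0.5q = 317/3 + (5/24)q gives q* = 64 and p* = 119.
With the subsidy, sellers receive ps = pb + 51 for each unit, where pb is the price buyers pay.
On the curves, pb = 151 - 0.5q and ps = 317/3 + (5/24)q; the wedge ps − pb = 51 gives 317/3 + (5/24)q − (151 - 0.5q) = 51, so q' = 136.
Then pb = 151 − 0.5·136 = 83 and ps = 317/3 + (5/24)·136 = 134.
The subsidy expands output by 136 − 64 = 72 past the efficient level; on those units the gap between marginal cost and willingness to pay runs from 0 up to 51.
DWL = ½ × 51 × 72 = 1836.

Deadweight loss = €1836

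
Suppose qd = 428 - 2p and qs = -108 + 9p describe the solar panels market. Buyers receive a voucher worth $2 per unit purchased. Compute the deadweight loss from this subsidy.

Deadweight loss = 36/11

Pre-subsidy: 428 - 2p = -108 + 9p gives p* = 536/11, q* = 3636/11.
With the rebate, buyers effectively pay pb = ps − 2, where ps is the price sellers receive.
Demand in terms of ps becomes qd = 428 − 2(ps − 2) = 432 - 2ps. Setting this equal to supply: 432 - 2ps = -108 + 9ps, so ps = 540/11.
Buyers pay pb = 540/11 − 2 = 518/11; q' = -108 + 9·(540/11) = 3672/11.
The subsidy expands output by 3672/11 − 3636/11 = 36/11 past the efficient level; on those units the gap between marginal cost and willingness to pay runs from 0 up to 2.
DWL = ½ × 2 × 36/11 = 36/11.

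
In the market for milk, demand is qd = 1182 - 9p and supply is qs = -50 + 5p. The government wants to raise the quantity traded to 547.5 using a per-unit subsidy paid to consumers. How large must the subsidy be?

Required subsidy s = 49 per unit

At q = 547.5, invert demand for the buyer price: pb = (1182 − 547.5)/9 = 70.5; invert supply for the seller price: ps = (547.5 − (-50))/5 = 119.5.
The subsidy must fill the gap: s = ps − pb = 119.5 − 70.5 = 49.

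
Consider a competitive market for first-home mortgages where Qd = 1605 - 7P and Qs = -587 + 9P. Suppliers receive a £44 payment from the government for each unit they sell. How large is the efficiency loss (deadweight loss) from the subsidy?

Pre-subsidy: 1605 - 7P = -587 + 9P gives P* = 137, Q* = 646.
With the subsidy, sellers receive Ps = Pb + 44 for each unit, where Pb is the price buyers pay.
Supply in terms of Pb becomes Qs = -587 + 9(Pb + 44) = -191 + 9Pb. Setting this equal to demand: 1605 - 7Pb = -191 + 9Pb, so Pb = 112.25.
Sellers receive Ps = 112.25 + 44 = 156.25; Q' = 1605 − 7·112.25 = 819.25.
The subsidy expands output by 819.25 − 646 = 173.25 past the efficient level; on those units the gap between marginal cost and willingness to pay runs from 0 up to 44.
DWL = ½ × 44 × 173.25 = 3811.5.

Deadweight loss = £3811.5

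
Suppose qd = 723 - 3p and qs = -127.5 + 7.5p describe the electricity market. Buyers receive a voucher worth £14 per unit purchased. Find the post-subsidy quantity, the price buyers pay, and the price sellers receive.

Pre-subsidy: 723 - 3p = -127.5 + 7.5p gives p* = 81, q* = 480.
With the rebate, buyers effectively pay pb = ps − 14, where ps is the price sellers receive.
Demand in terms of ps becomes qd = 723 − 3(ps − 14) = 765 - 3ps. Setting this equal to supply: 765 - 3ps = -127.5 + 7.5ps, so ps = 85.
Buyers pay pb = 85 − 14 = 71; q' = -127.5 + 7.5·85 = 510.

q' = 510; buyers pay £71; sellers receive £85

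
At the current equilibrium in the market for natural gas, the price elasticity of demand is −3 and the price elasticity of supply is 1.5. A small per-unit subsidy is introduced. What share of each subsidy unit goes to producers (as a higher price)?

For a small subsidy around the equilibrium, the benefit split depends on the relative slopes, which at a point are proportional to the elasticities.
Buyer share = εs/(εs + |εd|) = 1.5/(1.5 + 3) = 1/3; seller share = |εd|/(εs + |εd|) = 2/3.
So producers capture 2/3 of the subsidy.

Producer share = 2/3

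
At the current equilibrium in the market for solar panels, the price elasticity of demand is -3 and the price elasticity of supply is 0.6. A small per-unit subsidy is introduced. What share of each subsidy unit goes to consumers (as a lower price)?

Consumer share = 1/6

For a small subsidy around the equilibrium, the benefit split depends on the relative slopes, which at a point are proportional to the elasticities.
Buyer share = εs/(εs + |εd|) = 0.6/(0.6 + 3) = 1/6; seller share = |εd|/(εs + |εd|) = 5/6.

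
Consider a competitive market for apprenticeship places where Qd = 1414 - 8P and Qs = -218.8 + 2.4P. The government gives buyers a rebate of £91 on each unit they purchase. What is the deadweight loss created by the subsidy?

Deadweight loss = £7644

Pre-subsidy: 1414 - 8P = -218.8 + 2.4P gives P* = 157, Q* = 158.
With the rebate, buyers effectively pay Pb = Ps − 91, where Ps is the price sellers receive.
Demand in terms of Ps becomes Qd = 1414 − 8(Ps − 91) = 2142 - 8Ps. Setting this equal to supply: 2142 - 8Ps = -218.8 + 2.4Ps, so Ps = 227.
Buyers pay Pb = 227 − 91 = 136; Q' = -218.8 + 2.4·227 = 326.
The subsidy expands output by 326 − 158 = 168 past the efficient level; on those units the gap between marginal cost and willingness to pay runs from 0 up to 91.
DWL = ½ × 91 × 168 = 7644.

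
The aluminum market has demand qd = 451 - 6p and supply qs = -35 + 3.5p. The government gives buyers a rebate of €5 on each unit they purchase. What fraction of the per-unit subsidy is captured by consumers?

Pre-subsidy: 451 - 6p = -35 + 3.5p gives p* = 972/19, q* = 2737/19.
With the rebate, buyers effectively pay pb = ps − 5, where ps is the price sellers receive.
Demand in terms of ps becomes qd = 451 − 6(ps − 5) = 481 - 6ps. Setting this equal to supply: 481 - 6ps = -35 + 3.5ps, so ps = 1032/19.
Buyers pay pb = 1032/19 − 5 = 937/19; q' = -35 + 3.5·(1032/19) = 2947/19.
Buyers' price falls by p* − pb = 972/19 − 937/19 = 35/19; sellers' price rises by ps − p* = 1032/19 − 972/19 = 60/19.
So consumers capture (35/19)/5 = 7/19 of each unit of subsidy.

Consumer share = 7/19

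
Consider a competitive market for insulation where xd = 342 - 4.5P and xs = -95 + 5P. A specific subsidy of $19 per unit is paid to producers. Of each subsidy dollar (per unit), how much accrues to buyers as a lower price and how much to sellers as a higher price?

Buyers gain $10 per unit; sellers gain $9 per unit

Pre-subsidy: 342 - 4.5P = -95 + 5P gives P* = 46, x* = 135.
With the subsidy, sellers receive Ps = Pb + 19 for each unit, where Pb is the price buyers pay.
Supply in terms of Pb becomes xs = -95 + 5(Pb + 19) = 0 + 5Pb. Setting this equal to demand: 342 - 4.5Pb = 0 + 5Pb, so Pb = 36.
Sellers receive Ps = 36 + 19 = 55; x' = 342 − 4.5·36 = 180.
Buyers' price falls by P* − Pb = 46 − 36 = 10; sellers' price rises by Ps − P* = 55 − 46 = 9.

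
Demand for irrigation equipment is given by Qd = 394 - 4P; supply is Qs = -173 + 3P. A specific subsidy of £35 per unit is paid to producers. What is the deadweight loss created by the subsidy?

Deadweight loss = £1050

Pre-subsidy: 394 - 4P = -173 + 3P gives P* = 81, Q* = 70.
With the subsidy, sellers receive Ps = Pb + 35 for each unit, where Pb is the price buyers pay.
Supply in terms of Pb becomes Qs = -173 + 3(Pb + 35) = -68 + 3Pb. Setting this equal to demand: 394 - 4Pb = -68 + 3Pb, so Pb = 66.
Sellers receive Ps = 66 + 35 = 101; Q' = 394 − 4·66 = 130.
The subsidy expands output by 130 − 70 = 60 past the efficient level; on those units the gap between marginal cost and willingness to pay runs from 0 up to 35.
DWL = ½ × 35 × 60 = 1050.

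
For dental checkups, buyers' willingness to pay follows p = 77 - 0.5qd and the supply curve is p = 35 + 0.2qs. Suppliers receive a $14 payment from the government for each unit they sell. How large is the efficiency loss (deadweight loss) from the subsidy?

Deadweight loss = $140

Pre-subsidy: 77 - 0.5q = 35 + 0.2q gives q* = 60 and p* = 47.
With the subsidy, sellers receive ps = pb + 14 for each unit, where pb is the price buyers pay.
On the curves, pb = 77 - 0.5q and ps = 35 + 0.2q; the wedge ps − pb = 14 gives 35 + 0.2q − (77 - 0.5q) = 14, so q' = 80.
Then pb = 77 − 0.5·80 = 37 and ps = 35 + 0.2·80 = 51.
The subsidy expands output by 80 − 60 = 20 past the efficient level; on those units the gap between marginal cost and willingness to pay runs from 0 up to 14.
DWL = ½ × 14 × 20 = 140.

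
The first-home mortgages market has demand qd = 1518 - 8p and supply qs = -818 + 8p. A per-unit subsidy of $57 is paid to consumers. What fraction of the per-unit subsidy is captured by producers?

Pre-subsidy: 1518 - 8p = -818 + 8p gives p* = 146, q* = 350.
With the rebate, buyers effectively pay pb = ps − 57, where ps is the price sellers receive.
Demand in terms of ps becomes qd = 1518 − 8(ps − 57) = 1974 - 8ps. Setting this equal to supply: 1974 - 8ps = -818 + 8ps, so ps = 174.5.
Buyers pay pb = 174.5 − 57 = 117.5; q' = -818 + 8·174.5 = 578.
Buyers' price falls by p* − pb = 146 − 117.5 = 28.5; sellers' price rises by ps − p* = 174.5 − 146 = 28.5.
So producers capture 28.5/57 = 0.5 of each unit of subsidy.

Producer share = 0.5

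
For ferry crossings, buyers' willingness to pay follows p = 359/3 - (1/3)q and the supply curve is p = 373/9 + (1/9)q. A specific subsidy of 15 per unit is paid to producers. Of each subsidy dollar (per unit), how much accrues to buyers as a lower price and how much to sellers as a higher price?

Buyers gain 11.25 per unit; sellers gain 3.75 per unit

Pre-subsidy: 359/3 - (1/3)q = 373/9 + (1/9)q gives q* = 176 and p* = 61.
With the subsidy, sellers receive ps = pb + 15 for each unit, where pb is the price buyers pay.
On the curves, pb = 359/3 - (1/3)q and ps = 373/9 + (1/9)q; the wedge ps − pb = 15 gives 373/9 + (1/9)q − (359/3 - (1/3)q) = 15, so q' = 209.75.
Then pb = 359/3 − (1/3)·209.75 = 49.75 and ps = 373/9 + (1/9)·209.75 = 64.75.
Buyers' price falls by p* − pb = 61 − 49.75 = 11.25; sellers' price rises by ps − p* = 64.75 − 61 = 3.75.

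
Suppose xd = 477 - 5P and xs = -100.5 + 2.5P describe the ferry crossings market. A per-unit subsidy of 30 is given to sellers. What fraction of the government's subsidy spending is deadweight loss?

Pre-subsidy: 477 - 5P = -100.5 + 2.5P gives P* = 77, x* = 92.
With the subsidy, sellers receive Ps = Pb + 30 for each unit, where Pb is the price buyers pay.
Supply in terms of Pb becomes xs = -100.5 + 2.5(Pb + 30) = -25.5 + 2.5Pb. Setting this equal to demand: 477 - 5Pb = -25.5 + 2.5Pb, so Pb = 67.
Sellers receive Ps = 67 + 30 = 97; x' = 477 − 5·67 = 142.
ΔCS = ½(92 + 142)(77 − 67) = 1170; ΔPS = ½(92 + 142)(97 − 77) = 2340.
Government spending = 30 × 142 = 4260.
DWL = ½ × 30 × (142 − 92) = 750; fraction = 750 / 4260 = 25/142.

DWL / government spending = 25/142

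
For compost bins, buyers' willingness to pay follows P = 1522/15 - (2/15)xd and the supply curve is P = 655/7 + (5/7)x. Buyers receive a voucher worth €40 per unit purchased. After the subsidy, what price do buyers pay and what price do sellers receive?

Buyers pay 8360/89; sellers receive 11920/89

Pre-subsidy: 1522/15 - (2/15)x = 655/7 + (5/7)x gives x* = 829/89 and P* = 8920/89.
With the rebate, buyers effectively pay Pb = Ps − 40, where Ps is the price sellers receive.
On the curves, Pb = 1522/15 - (2/15)x and Ps = 655/7 + (5/7)x; the wedge Ps − Pb = 40 gives 655/7 + (5/7)x − (1522/15 - (2/15)x) = 40, so x' = 5029/89.
Then Pb = 1522/15 − (2/15)·(5029/89) = 8360/89 and Ps = 655/7 + (5/7)·(5029/89) = 11920/89.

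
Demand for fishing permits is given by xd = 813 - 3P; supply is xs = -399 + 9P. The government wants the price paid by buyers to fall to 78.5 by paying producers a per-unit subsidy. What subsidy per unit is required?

At a buyer price of 78.5, quantity demanded is 813 − 3·78.5 = 577.5.
Sellers supply 577.5 only when they receive Ps with -399 + 9·Ps = 577.5, i.e. Ps = 108.5.
s = Ps − Pb = 108.5 − 78.5 = 30.

Required subsidy s = 30 per unit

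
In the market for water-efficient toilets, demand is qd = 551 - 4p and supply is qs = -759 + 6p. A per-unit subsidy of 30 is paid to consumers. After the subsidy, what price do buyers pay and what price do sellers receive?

Buyers pay 113; sellers receive 143

Pre-subsidy: 551 - 4p = -759 + 6p gives p* = 131, q* = 27.
With the rebate, buyers effectively pay pb = ps − 30, where ps is the price sellers receive.
Demand in terms of ps becomes qd = 551 − 4(ps − 30) = 671 - 4ps. Setting this equal to supply: 671 - 4ps = -759 + 6ps, so ps = 143.
Buyers pay pb = 143 − 30 = 113; q' = -759 + 6·143 = 99.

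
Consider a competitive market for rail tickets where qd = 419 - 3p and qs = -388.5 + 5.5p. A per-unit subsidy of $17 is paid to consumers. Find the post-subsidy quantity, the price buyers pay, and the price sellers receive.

q' = 167; buyers pay $84; sellers receive $101

Pre-subsidy: 419 - 3p = -388.5 + 5.5p gives p* = 95, q* = 134.
With the rebate, buyers effectively pay pb = ps − 17, where ps is the price sellers receive.
Demand in terms of ps becomes qd = 419 − 3(ps − 17) = 470 - 3ps. Setting this equal to supply: 470 - 3ps = -388.5 + 5.5ps, so ps = 101.
Buyers pay pb = 101 − 17 = 84; q' = -388.5 + 5.5·101 = 167.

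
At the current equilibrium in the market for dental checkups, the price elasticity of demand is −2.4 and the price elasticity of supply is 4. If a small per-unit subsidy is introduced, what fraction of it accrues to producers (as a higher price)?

For a small subsidy around the equilibrium, the benefit split depends on the relative slopes, which at a point are proportional to the elasticities.
Buyer share = εs/(εs + |εd|) = 4/(4 + 2.4) = 0.625; seller share = |εd|/(εs + |εd|) = 0.375.
So producers capture 0.375 of the subsidy.

Producer share = 0.375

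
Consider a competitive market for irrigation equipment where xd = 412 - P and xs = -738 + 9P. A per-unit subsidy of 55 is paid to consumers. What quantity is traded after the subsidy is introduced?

Pre-subsidy: 412 - P = -738 + 9P gives P* = 115, x* = 297.
With the rebate, buyers effectively pay Pb = Ps − 55, where Ps is the price sellers receive.
Demand in terms of Ps becomes xd = 412 − 1(Ps − 55) = 467 - Ps. Setting this equal to supply: 467 - Ps = -738 + 9Ps, so Ps = 120.5.
Buyers pay Pb = 120.5 − 55 = 65.5; x' = -738 + 9·120.5 = 346.5.

x' = 346.5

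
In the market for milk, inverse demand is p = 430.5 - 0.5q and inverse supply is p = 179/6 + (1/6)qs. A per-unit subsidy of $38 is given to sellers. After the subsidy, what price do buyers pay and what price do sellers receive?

Buyers pay $101.5; sellers receive $139.5

Pre-subsidy: 430.5 - 0.5q = 179/6 + (1/6)q gives q* = 601 and p* = 130.
With the subsidy, sellers receive ps = pb + 38 for each unit, where pb is the price buyers pay.
On the curves, pb = 430.5 - 0.5q and ps = 179/6 + (1/6)q; the wedge ps − pb = 38 gives 179/6 + (1/6)q − (430.5 - 0.5q) = 38, so q' = 658.
Then pb = 430.5 − 0.5·658 = 101.5 and ps = 179/6 + (1/6)·658 = 139.5.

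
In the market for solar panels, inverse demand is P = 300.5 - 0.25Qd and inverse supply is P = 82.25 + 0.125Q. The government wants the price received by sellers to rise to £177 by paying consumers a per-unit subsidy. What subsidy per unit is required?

Required subsidy s = £66 per unit

At a seller price of 177, quantity supplied is -658 + 8·177 = 758.
Buyers absorb 758 only when they pay Pb = 300.5 − 0.25·758 = 111.
s = Ps − Pb = 177 − 111 = 66.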